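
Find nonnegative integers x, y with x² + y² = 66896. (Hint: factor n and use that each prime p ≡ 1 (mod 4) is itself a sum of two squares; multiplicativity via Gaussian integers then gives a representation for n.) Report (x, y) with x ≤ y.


Step 1: Factor n = 66896 = 2^4 · 37 · 113.
Step 2: Check the mod-4 condition on each prime factor: 2 = 2 (special); 37 ≡ 1 (mod 4), exponent 1; 113 ≡ 1 (mod 4), exponent 1.
All primes ≡ 3 (mod 4) appear to even exponent (or don't appear), so by the two-squares theorem n IS expressible as a sum of two squares.
Step 3: Build a representation. Group n = k² · m with k = 4 and m = 37 · 113 = 4181 (a product of primes ≡ 1 (mod 4)); a representation of m scales to one of n via (k·x)² + (k·y)² = k²(x² + y²). Each prime p ≡ 1 (mod 4) is itself a sum of two squares; find a² by testing p − a² for a perfect square:
  37: 37 − 1² = 36 = 6² ⇒ 37 = 1² + 6².
  113: 113 − 1² = 112, 113 − 2² = 109, 113 − 3² = 104, 113 − 4² = 97, 113 − 5² = 88, 113 − 6² = 77, 113 − 7² = 64 = 8² ⇒ 113 = 7² + 8².
  Combine using the Brahmagupta–Fibonacci identity (a² + b²)(c² + d²) = (ac − bd)² + (ad + bc)² = (ac + bd)² + (ad − bc)²:
  37 · 113 = 4181: from (1² + 6²)(7² + 8²), take (1·7 − 6·8, 1·8 + 6·7) = (7 − 48, 8 + 42) = (-41, 50); dropping signs (only squares matter) gives (41, 50); check 41² + 50² = 1681 + 2500 = 4181 ✓.
  Scale by k = 4: (4·41, 4·50) = (164, 200).
Step 4: Order so x ≤ y and verify: 164² + 200² = 26896 + 40000 = 66896 = n. ✓

n = 66896 = 164² + 200² (one valid representation with x ≤ y).


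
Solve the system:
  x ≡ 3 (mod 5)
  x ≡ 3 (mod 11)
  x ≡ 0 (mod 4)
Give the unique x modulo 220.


Moduli 5, 11, 4 are pairwise coprime; by CRT there is a unique solution modulo M = 5 · 11 · 4 = 220.
Solve pairwise, accumulating the modulus:
  Start with x ≡ 3 (mod 5).
  Combine with x ≡ 3 (mod 11): since gcd(5, 11) = 1, we get a unique residue mod 55.
    Write x = 3 + 5·t and substitute into x ≡ 3 (mod 11): 5·t ≡ 3 − 3 = 0 (mod 11).
    The inverse of 5 mod 11 is 9 (since 5·9 = 45 = 4·11 + 1), so t ≡ 9·0 = 0 ≡ 0 (mod 11).
    Then x = 3 + 5·0 = 3, valid modulo lcm(5, 11) = 55: x ≡ 3 (mod 55).
  Combine with x ≡ 0 (mod 4): since gcd(55, 4) = 1, we get a unique residue mod 220.
    Write x = 3 + 55·t and substitute into x ≡ 0 (mod 4): 55·t ≡ 0 − 3 = -3 (mod 4).
    Reduce coefficients mod 4: 3·t ≡ 1 (mod 4).
    The inverse of 3 mod 4 is 3 (since 3·3 = 9 = 2·4 + 1), so t ≡ 3·1 = 3 ≡ 3 (mod 4).
    Then x = 3 + 55·3 = 168, valid modulo lcm(55, 4) = 220: x ≡ 168 (mod 220).
Verify: 168 mod 5 = 3 ✓, 168 mod 11 = 3 ✓, 168 mod 4 = 0 ✓.

x ≡ 168 (mod 220).


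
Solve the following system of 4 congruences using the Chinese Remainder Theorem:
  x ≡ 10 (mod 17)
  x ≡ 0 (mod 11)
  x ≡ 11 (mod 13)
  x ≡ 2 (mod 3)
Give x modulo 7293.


Product of moduli M = 17 · 11 · 13 · 3 = 7293.
Merge one congruence at a time:
  Start: x ≡ 10 (mod 17).
  Combine with x ≡ 0 (mod 11); new modulus lcm = 187.
    Write x = 10 + 17·t and substitute into x ≡ 0 (mod 11): 17·t ≡ 0 − 10 = -10 (mod 11).
    Reduce coefficients mod 11: 6·t ≡ 1 (mod 11).
    The inverse of 6 mod 11 is 2 (since 6·2 = 12 = 1·11 + 1), so t ≡ 2·1 = 2 ≡ 2 (mod 11).
    Then x = 10 + 17·2 = 44, valid modulo lcm(17, 11) = 187: x ≡ 44 (mod 187).
  Combine with x ≡ 11 (mod 13); new modulus lcm = 2431.
    Write x = 44 + 187·t and substitute into x ≡ 11 (mod 13): 187·t ≡ 11 − 44 = -33 (mod 13).
    Reduce coefficients mod 13: 5·t ≡ 6 (mod 13).
    The inverse of 5 mod 13 is 8 (since 5·8 = 40 = 3·13 + 1), so t ≡ 8·6 = 48 ≡ 9 (mod 13).
    Then x = 44 + 187·9 = 1727, valid modulo lcm(187, 13) = 2431: x ≡ 1727 (mod 2431).
  Combine with x ≡ 2 (mod 3); new modulus lcm = 7293.
    Write x = 1727 + 2431·t and substitute into x ≡ 2 (mod 3): 2431·t ≡ 2 − 1727 = -1725 (mod 3).
    Reduce coefficients mod 3: 1·t ≡ 0 (mod 3).
    So t ≡ 0 (mod 3).
    Then x = 1727 + 2431·0 = 1727, valid modulo lcm(2431, 3) = 7293: x ≡ 1727 (mod 7293).
Verify against each original: 1727 mod 17 = 10, 1727 mod 11 = 0, 1727 mod 13 = 11, 1727 mod 3 = 2.

x ≡ 1727 (mod 7293).


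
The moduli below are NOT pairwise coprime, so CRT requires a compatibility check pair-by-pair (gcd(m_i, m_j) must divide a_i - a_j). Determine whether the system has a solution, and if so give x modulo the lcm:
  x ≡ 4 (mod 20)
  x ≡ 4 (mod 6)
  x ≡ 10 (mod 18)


Moduli 20, 6, 18 are not pairwise coprime, so CRT works modulo lcm(m_i) when all pairwise compatibility conditions hold.
Pairwise compatibility: gcd(m_i, m_j) must divide a_i - a_j for every pair.
Merge one congruence at a time:
  Start: x ≡ 4 (mod 20).
  Combine with x ≡ 4 (mod 6): gcd(20, 6) = 2; 4 - 4 = 0, which IS divisible by 2, so compatible.
    Write x = 4 + 20·t and substitute into x ≡ 4 (mod 6): 20·t ≡ 4 − 4 = 0 (mod 6).
    Divide the congruence (and modulus) by g = 2: 10·t ≡ 0 (mod 3).
    Reduce coefficients mod 3: 1·t ≡ 0 (mod 3).
    So t ≡ 0 (mod 3).
    Then x = 4 + 20·0 = 4, valid modulo lcm(20, 6) = 60: x ≡ 4 (mod 60).
  Combine with x ≡ 10 (mod 18): gcd(60, 18) = 6; 10 - 4 = 6, which IS divisible by 6, so compatible.
    Write x = 4 + 60·t and substitute into x ≡ 10 (mod 18): 60·t ≡ 10 − 4 = 6 (mod 18).
    Divide the congruence (and modulus) by g = 6: 10·t ≡ 1 (mod 3).
    Reduce coefficients mod 3: 1·t ≡ 1 (mod 3).
    So t ≡ 1 (mod 3).
    Then x = 4 + 60·1 = 64, valid modulo lcm(60, 18) = 180: x ≡ 64 (mod 180).
Verify: 64 mod 20 = 4, 64 mod 6 = 4, 64 mod 18 = 10.

x ≡ 64 (mod 180).


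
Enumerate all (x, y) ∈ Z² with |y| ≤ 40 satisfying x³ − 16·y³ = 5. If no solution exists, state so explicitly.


The equation is x³ - 16y³ = 5. For fixed y, x³ = 16·y³ + 5, so a solution requires the RHS to be a perfect cube.
Strategy: iterate y from -40 to 40, compute RHS = 16·y³ + 5, and check whether it is a (positive or negative) perfect cube.
Check small values of y:
  y = 0: RHS = 5 is not a perfect cube.
  y = 1: RHS = 21 is not a perfect cube.
  y = -1: RHS = -11 is not a perfect cube.
  y = 2: RHS = 133 is not a perfect cube.
  y = -2: RHS = -123 is not a perfect cube.
  y = 3: RHS = 437 is not a perfect cube.
  y = -3: RHS = -427 is not a perfect cube.
Continuing the search up to |y| = 40 finds no solutions either.
No (x, y) in the scanned range satisfies the equation.

No integer solutions with |y| ≤ 40.


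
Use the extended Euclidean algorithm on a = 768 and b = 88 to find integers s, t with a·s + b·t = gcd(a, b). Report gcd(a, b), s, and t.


Euclidean algorithm on (768, 88) — divide until remainder is 0:
  768 = 8 · 88 + 64
  88 = 1 · 64 + 24
  64 = 2 · 24 + 16
  24 = 1 · 16 + 8
  16 = 2 · 8 + 0
gcd(768, 88) = 8.
Track Bezout coefficients alongside the remainders: start with r₀ = 768 = a·1 + b·0 (s = 1, t = 0) and r₁ = 88 = a·0 + b·1 (s = 0, t = 1); each new remainder r_{k+1} = r_{k-1} − q_k·r_k inherits s_{k+1} = s_{k-1} − q_k·s_k, t_{k+1} = t_{k-1} − q_k·t_k, so r_k = a·s_k + b·t_k at every step:
  q = 8: r = 64, s = 1 − 8·0 = 1, t = 0 − 8·1 = -8  (check: 768·1 + 88·(-8) = 64)
  q = 1: r = 24, s = 0 − 1·1 = -1, t = 1 − 1·(-8) = 9  (check: 768·(-1) + 88·9 = 24)
  q = 2: r = 16, s = 1 − 2·(-1) = 3, t = -8 − 2·9 = -26  (check: 768·3 + 88·(-26) = 16)
  q = 1: r = 8, s = -1 − 1·3 = -4, t = 9 − 1·(-26) = 35  (check: 768·(-4) + 88·35 = 8)
The row with r = 8 (the gcd) gives the Bezout coefficients s = -4, t = 35.
Result: 768 · (-4) + 88 · (35) = 8.

gcd(768, 88) = 8; s = -4, t = 35 (check: 768·(-4) + 88·35 = 8).


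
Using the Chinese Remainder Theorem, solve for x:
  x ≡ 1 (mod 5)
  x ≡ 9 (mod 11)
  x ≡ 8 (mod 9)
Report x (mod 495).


Moduli 5, 11, 9 are pairwise coprime; by CRT there is a unique solution modulo M = 5 · 11 · 9 = 495.
Solve pairwise, accumulating the modulus:
  Start with x ≡ 1 (mod 5).
  Combine with x ≡ 9 (mod 11): since gcd(5, 11) = 1, we get a unique residue mod 55.
    Write x = 1 + 5·t and substitute into x ≡ 9 (mod 11): 5·t ≡ 9 − 1 = 8 (mod 11).
    The inverse of 5 mod 11 is 9 (since 5·9 = 45 = 4·11 + 1), so t ≡ 9·8 = 72 ≡ 6 (mod 11).
    Then x = 1 + 5·6 = 31, valid modulo lcm(5, 11) = 55: x ≡ 31 (mod 55).
  Combine with x ≡ 8 (mod 9): since gcd(55, 9) = 1, we get a unique residue mod 495.
    Write x = 31 + 55·t and substitute into x ≡ 8 (mod 9): 55·t ≡ 8 − 31 = -23 (mod 9).
    Reduce coefficients mod 9: 1·t ≡ 4 (mod 9).
    So t ≡ 4 (mod 9).
    Then x = 31 + 55·4 = 251, valid modulo lcm(55, 9) = 495: x ≡ 251 (mod 495).
Verify: 251 mod 5 = 1 ✓, 251 mod 11 = 9 ✓, 251 mod 9 = 8 ✓.

x ≡ 251 (mod 495).


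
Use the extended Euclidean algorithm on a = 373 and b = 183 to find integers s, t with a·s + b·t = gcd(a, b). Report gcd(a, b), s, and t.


Euclidean algorithm on (373, 183) — divide until remainder is 0:
  373 = 2 · 183 + 7
  183 = 26 · 7 + 1
  7 = 7 · 1 + 0
gcd(373, 183) = 1.
Track Bezout coefficients alongside the remainders: start with r₀ = 373 = a·1 + b·0 (s = 1, t = 0) and r₁ = 183 = a·0 + b·1 (s = 0, t = 1); each new remainder r_{k+1} = r_{k-1} − q_k·r_k inherits s_{k+1} = s_{k-1} − q_k·s_k, t_{k+1} = t_{k-1} − q_k·t_k, so r_k = a·s_k + b·t_k at every step:
  q = 2: r = 7, s = 1 − 2·0 = 1, t = 0 − 2·1 = -2  (check: 373·1 + 183·(-2) = 7)
  q = 26: r = 1, s = 0 − 26·1 = -26, t = 1 − 26·(-2) = 53  (check: 373·(-26) + 183·53 = 1)
The row with r = 1 (the gcd) gives the Bezout coefficients s = -26, t = 53.
Result: 373 · (-26) + 183 · (53) = 1.

gcd(373, 183) = 1; s = -26, t = 53 (check: 373·(-26) + 183·53 = 1).


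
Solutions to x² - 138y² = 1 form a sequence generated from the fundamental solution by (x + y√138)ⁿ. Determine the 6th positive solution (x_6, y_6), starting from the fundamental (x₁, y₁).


Step 1: Find the fundamental solution (x₁, y₁) of x² - 138y² = 1.
  Expand √138 as a continued fraction. a₀ = ⌊√138⌋ = 11; iterate m_{k+1} = d_k·a_k − m_k, d_{k+1} = (138 − m_{k+1}²)/d_k, a_{k+1} = ⌊(a₀ + m_{k+1})/d_{k+1}⌋ (starting m₀ = 0, d₀ = 1), with convergents p_k = a_k·p_{k-1} + p_{k-2}, q_k = a_k·q_{k-1} + q_{k-2} (p₋₁ = 1, q₋₁ = 0):
  k = 0: a₀ = 11; p₀/q₀ = 11/1; p₀² − 138·q₀² = 121 − 138 = -17.
  k = 1: m = 11, d = 17, a = ⌊(11 + 11)/17⌋ = 1; p/q = (1·11 + 1)/(1·1 + 0) = 12/1; p² − 138·q² = 144 − 138 = 6.
  k = 2: m = 6, d = 6, a = ⌊(11 + 6)/6⌋ = 2; p/q = (2·12 + 11)/(2·1 + 1) = 35/3; p² − 138·q² = 1225 − 1242 = -17.
  k = 3: m = 6, d = 17, a = ⌊(11 + 6)/17⌋ = 1; p/q = (1·35 + 12)/(1·3 + 1) = 47/4; p² − 138·q² = 2209 − 2208 = 1.
  The first convergent with p² − 138·q² = 1 gives the fundamental solution (x₁, y₁) = (47, 4).
Step 2: Apply the recurrence (x_{n+1}, y_{n+1}) = (x₁x_n + 138y₁y_n, x₁y_n + y₁x_n) repeatedly.
  From (x_1, y_1) = (47, 4): x_2 = 47·47 + 138·4·4 = 4417; y_2 = 47·4 + 4·47 = 376.
  From (x_2, y_2) = (4417, 376): x_3 = 47·4417 + 138·4·376 = 415151; y_3 = 47·376 + 4·4417 = 35340.
  From (x_3, y_3) = (415151, 35340): x_4 = 47·415151 + 138·4·35340 = 39019777; y_4 = 47·35340 + 4·415151 = 3321584.
  From (x_4, y_4) = (39019777, 3321584): x_5 = 47·39019777 + 138·4·3321584 = 3667443887; y_5 = 47·3321584 + 4·39019777 = 312193556.
  From (x_5, y_5) = (3667443887, 312193556): x_6 = 47·3667443887 + 138·4·312193556 = 344700705601; y_6 = 47·312193556 + 4·3667443887 = 29342872680.
Step 3: Verify x_6² - 138·y_6² = 118818576441827272771201 - 118818576441827272771200 = 1 (should be 1). ✓

(x_1, y_1) = (47, 4); (x_6, y_6) = (344700705601, 29342872680).


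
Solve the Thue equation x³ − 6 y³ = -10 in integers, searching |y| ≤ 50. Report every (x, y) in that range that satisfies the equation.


The equation is x³ - 6y³ = -10. For fixed y, x³ = 6·y³ − 10, so a solution requires the RHS to be a perfect cube.
Strategy: iterate y from -50 to 50, compute RHS = 6·y³ − 10, and check whether it is a (positive or negative) perfect cube.
Check small values of y:
  y = 0: RHS = -10 is not a perfect cube.
  y = 1: RHS = -4 is not a perfect cube.
  y = -1: RHS = -16 is not a perfect cube.
  y = 2: RHS = 38 is not a perfect cube.
  y = -2: RHS = -58 is not a perfect cube.
  y = 3: RHS = 152 is not a perfect cube.
  y = -3: RHS = -172 is not a perfect cube.
Continuing the search up to |y| = 50 finds no solutions either.
No (x, y) in the scanned range satisfies the equation.

No integer solutions with |y| ≤ 50.


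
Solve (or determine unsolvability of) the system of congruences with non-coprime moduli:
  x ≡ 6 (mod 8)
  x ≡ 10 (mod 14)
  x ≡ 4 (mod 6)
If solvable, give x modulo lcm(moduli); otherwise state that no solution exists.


Moduli 8, 14, 6 are not pairwise coprime, so CRT works modulo lcm(m_i) when all pairwise compatibility conditions hold.
Pairwise compatibility: gcd(m_i, m_j) must divide a_i - a_j for every pair.
Merge one congruence at a time:
  Start: x ≡ 6 (mod 8).
  Combine with x ≡ 10 (mod 14): gcd(8, 14) = 2; 10 - 6 = 4, which IS divisible by 2, so compatible.
    Write x = 6 + 8·t and substitute into x ≡ 10 (mod 14): 8·t ≡ 10 − 6 = 4 (mod 14).
    Divide the congruence (and modulus) by g = 2: 4·t ≡ 2 (mod 7).
    The inverse of 4 mod 7 is 2 (since 4·2 = 8 = 1·7 + 1), so t ≡ 2·2 = 4 ≡ 4 (mod 7).
    Then x = 6 + 8·4 = 38, valid modulo lcm(8, 14) = 56: x ≡ 38 (mod 56).
  Combine with x ≡ 4 (mod 6): gcd(56, 6) = 2; 4 - 38 = -34, which IS divisible by 2, so compatible.
    Write x = 38 + 56·t and substitute into x ≡ 4 (mod 6): 56·t ≡ 4 − 38 = -34 (mod 6).
    Divide the congruence (and modulus) by g = 2: 28·t ≡ -17 (mod 3).
    Reduce coefficients mod 3: 1·t ≡ 1 (mod 3).
    So t ≡ 1 (mod 3).
    Then x = 38 + 56·1 = 94, valid modulo lcm(56, 6) = 168: x ≡ 94 (mod 168).
Verify: 94 mod 8 = 6, 94 mod 14 = 10, 94 mod 6 = 4.

x ≡ 94 (mod 168).


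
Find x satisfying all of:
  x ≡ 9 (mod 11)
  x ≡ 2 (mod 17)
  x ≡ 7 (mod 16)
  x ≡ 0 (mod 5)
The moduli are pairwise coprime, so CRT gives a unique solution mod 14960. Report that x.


Product of moduli M = 11 · 17 · 16 · 5 = 14960.
Merge one congruence at a time:
  Start: x ≡ 9 (mod 11).
  Combine with x ≡ 2 (mod 17); new modulus lcm = 187.
    Write x = 9 + 11·t and substitute into x ≡ 2 (mod 17): 11·t ≡ 2 − 9 = -7 (mod 17).
    Reduce coefficients mod 17: 11·t ≡ 10 (mod 17).
    The inverse of 11 mod 17 is 14 (since 11·14 = 154 = 9·17 + 1), so t ≡ 14·10 = 140 ≡ 4 (mod 17).
    Then x = 9 + 11·4 = 53, valid modulo lcm(11, 17) = 187: x ≡ 53 (mod 187).
  Combine with x ≡ 7 (mod 16); new modulus lcm = 2992.
    Write x = 53 + 187·t and substitute into x ≡ 7 (mod 16): 187·t ≡ 7 − 53 = -46 (mod 16).
    Reduce coefficients mod 16: 11·t ≡ 2 (mod 16).
    The inverse of 11 mod 16 is 3 (since 11·3 = 33 = 2·16 + 1), so t ≡ 3·2 = 6 ≡ 6 (mod 16).
    Then x = 53 + 187·6 = 1175, valid modulo lcm(187, 16) = 2992: x ≡ 1175 (mod 2992).
  Combine with x ≡ 0 (mod 5); new modulus lcm = 14960.
    Write x = 1175 + 2992·t and substitute into x ≡ 0 (mod 5): 2992·t ≡ 0 − 1175 = -1175 (mod 5).
    Reduce coefficients mod 5: 2·t ≡ 0 (mod 5).
    The inverse of 2 mod 5 is 3 (since 2·3 = 6 = 1·5 + 1), so t ≡ 3·0 = 0 ≡ 0 (mod 5).
    Then x = 1175 + 2992·0 = 1175, valid modulo lcm(2992, 5) = 14960: x ≡ 1175 (mod 14960).
Verify against each original: 1175 mod 11 = 9, 1175 mod 17 = 2, 1175 mod 16 = 7, 1175 mod 5 = 0.

x ≡ 1175 (mod 14960).


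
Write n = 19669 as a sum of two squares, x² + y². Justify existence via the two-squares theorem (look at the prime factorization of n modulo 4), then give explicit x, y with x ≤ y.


Step 1: Factor n = 19669 = 13 · 17 · 89.
Step 2: Check the mod-4 condition on each prime factor: 13 ≡ 1 (mod 4), exponent 1; 17 ≡ 1 (mod 4), exponent 1; 89 ≡ 1 (mod 4), exponent 1.
All primes ≡ 3 (mod 4) appear to even exponent (or don't appear), so by the two-squares theorem n IS expressible as a sum of two squares.
Step 3: Build a representation. Here n = 13 · 17 · 89 is a product of primes ≡ 1 (mod 4). Each prime p ≡ 1 (mod 4) is itself a sum of two squares; find a² by testing p − a² for a perfect square:
  13: 13 − 1² = 12, 13 − 2² = 9 = 3² ⇒ 13 = 2² + 3².
  17: 17 − 1² = 16 = 4² ⇒ 17 = 1² + 4².
  89: 89 − 1² = 88, 89 − 2² = 85, 89 − 3² = 80, 89 − 4² = 73, 89 − 5² = 64 = 8² ⇒ 89 = 5² + 8².
  Combine using the Brahmagupta–Fibonacci identity (a² + b²)(c² + d²) = (ac − bd)² + (ad + bc)² = (ac + bd)² + (ad − bc)²:
  13 · 17 = 221: from (2² + 3²)(1² + 4²), take (2·1 − 3·4, 2·4 + 3·1) = (2 − 12, 8 + 3) = (-10, 11); dropping signs (only squares matter) gives (10, 11); check 10² + 11² = 100 + 121 = 221 ✓.
  221 · 89 = 19669: from (10² + 11²)(5² + 8²), take (10·5 − 11·8, 10·8 + 11·5) = (50 − 88, 80 + 55) = (-38, 135); dropping signs (only squares matter) gives (38, 135); check 38² + 135² = 1444 + 18225 = 19669 ✓.
Step 4: Order so x ≤ y and verify: 38² + 135² = 1444 + 18225 = 19669 = n. ✓

n = 19669 = 38² + 135² (one valid representation with x ≤ y).


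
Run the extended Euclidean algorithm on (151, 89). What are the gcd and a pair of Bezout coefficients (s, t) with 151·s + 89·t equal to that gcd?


Euclidean algorithm on (151, 89) — divide until remainder is 0:
  151 = 1 · 89 + 62
  89 = 1 · 62 + 27
  62 = 2 · 27 + 8
  27 = 3 · 8 + 3
  8 = 2 · 3 + 2
  3 = 1 · 2 + 1
  2 = 2 · 1 + 0
gcd(151, 89) = 1.
Track Bezout coefficients alongside the remainders: start with r₀ = 151 = a·1 + b·0 (s = 1, t = 0) and r₁ = 89 = a·0 + b·1 (s = 0, t = 1); each new remainder r_{k+1} = r_{k-1} − q_k·r_k inherits s_{k+1} = s_{k-1} − q_k·s_k, t_{k+1} = t_{k-1} − q_k·t_k, so r_k = a·s_k + b·t_k at every step:
  q = 1: r = 62, s = 1 − 1·0 = 1, t = 0 − 1·1 = -1  (check: 151·1 + 89·(-1) = 62)
  q = 1: r = 27, s = 0 − 1·1 = -1, t = 1 − 1·(-1) = 2  (check: 151·(-1) + 89·2 = 27)
  q = 2: r = 8, s = 1 − 2·(-1) = 3, t = -1 − 2·2 = -5  (check: 151·3 + 89·(-5) = 8)
  q = 3: r = 3, s = -1 − 3·3 = -10, t = 2 − 3·(-5) = 17  (check: 151·(-10) + 89·17 = 3)
  q = 2: r = 2, s = 3 − 2·(-10) = 23, t = -5 − 2·17 = -39  (check: 151·23 + 89·(-39) = 2)
  q = 1: r = 1, s = -10 − 1·23 = -33, t = 17 − 1·(-39) = 56  (check: 151·(-33) + 89·56 = 1)
The row with r = 1 (the gcd) gives the Bezout coefficients s = -33, t = 56.
Result: 151 · (-33) + 89 · (56) = 1.

gcd(151, 89) = 1; s = -33, t = 56 (check: 151·(-33) + 89·56 = 1).


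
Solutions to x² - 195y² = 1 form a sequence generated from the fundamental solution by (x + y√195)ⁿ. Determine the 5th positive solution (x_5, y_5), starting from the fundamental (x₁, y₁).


Step 1: Find the fundamental solution (x₁, y₁) of x² - 195y² = 1.
  Expand √195 as a continued fraction. a₀ = ⌊√195⌋ = 13; iterate m_{k+1} = d_k·a_k − m_k, d_{k+1} = (195 − m_{k+1}²)/d_k, a_{k+1} = ⌊(a₀ + m_{k+1})/d_{k+1}⌋ (starting m₀ = 0, d₀ = 1), with convergents p_k = a_k·p_{k-1} + p_{k-2}, q_k = a_k·q_{k-1} + q_{k-2} (p₋₁ = 1, q₋₁ = 0):
  k = 0: a₀ = 13; p₀/q₀ = 13/1; p₀² − 195·q₀² = 169 − 195 = -26.
  k = 1: m = 13, d = 26, a = ⌊(13 + 13)/26⌋ = 1; p/q = (1·13 + 1)/(1·1 + 0) = 14/1; p² − 195·q² = 196 − 195 = 1.
  The first convergent with p² − 195·q² = 1 gives the fundamental solution (x₁, y₁) = (14, 1).
Step 2: Apply the recurrence (x_{n+1}, y_{n+1}) = (x₁x_n + 195y₁y_n, x₁y_n + y₁x_n) repeatedly.
  From (x_1, y_1) = (14, 1): x_2 = 14·14 + 195·1·1 = 391; y_2 = 14·1 + 1·14 = 28.
  From (x_2, y_2) = (391, 28): x_3 = 14·391 + 195·1·28 = 10934; y_3 = 14·28 + 1·391 = 783.
  From (x_3, y_3) = (10934, 783): x_4 = 14·10934 + 195·1·783 = 305761; y_4 = 14·783 + 1·10934 = 21896.
  From (x_4, y_4) = (305761, 21896): x_5 = 14·305761 + 195·1·21896 = 8550374; y_5 = 14·21896 + 1·305761 = 612305.
Step 3: Verify x_5² - 195·y_5² = 73108895539876 - 73108895539875 = 1 (should be 1). ✓

(x_1, y_1) = (14, 1); (x_5, y_5) = (8550374, 612305).


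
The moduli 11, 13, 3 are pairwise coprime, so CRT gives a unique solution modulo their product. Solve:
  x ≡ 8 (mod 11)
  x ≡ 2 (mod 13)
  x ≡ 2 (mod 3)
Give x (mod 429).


Moduli 11, 13, 3 are pairwise coprime; by CRT there is a unique solution modulo M = 11 · 13 · 3 = 429.
Solve pairwise, accumulating the modulus:
  Start with x ≡ 8 (mod 11).
  Combine with x ≡ 2 (mod 13): since gcd(11, 13) = 1, we get a unique residue mod 143.
    Write x = 8 + 11·t and substitute into x ≡ 2 (mod 13): 11·t ≡ 2 − 8 = -6 (mod 13).
    Reduce coefficients mod 13: 11·t ≡ 7 (mod 13).
    The inverse of 11 mod 13 is 6 (since 11·6 = 66 = 5·13 + 1), so t ≡ 6·7 = 42 ≡ 3 (mod 13).
    Then x = 8 + 11·3 = 41, valid modulo lcm(11, 13) = 143: x ≡ 41 (mod 143).
  Combine with x ≡ 2 (mod 3): since gcd(143, 3) = 1, we get a unique residue mod 429.
    Write x = 41 + 143·t and substitute into x ≡ 2 (mod 3): 143·t ≡ 2 − 41 = -39 (mod 3).
    Reduce coefficients mod 3: 2·t ≡ 0 (mod 3).
    The inverse of 2 mod 3 is 2 (since 2·2 = 4 = 1·3 + 1), so t ≡ 2·0 = 0 ≡ 0 (mod 3).
    Then x = 41 + 143·0 = 41, valid modulo lcm(143, 3) = 429: x ≡ 41 (mod 429).
Verify: 41 mod 11 = 8 ✓, 41 mod 13 = 2 ✓, 41 mod 3 = 2 ✓.

x ≡ 41 (mod 429).


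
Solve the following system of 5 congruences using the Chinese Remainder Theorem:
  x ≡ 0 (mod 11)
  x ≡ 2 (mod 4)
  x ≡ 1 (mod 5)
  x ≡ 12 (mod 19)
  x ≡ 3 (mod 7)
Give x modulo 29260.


Product of moduli M = 11 · 4 · 5 · 19 · 7 = 29260.
Merge one congruence at a time:
  Start: x ≡ 0 (mod 11).
  Combine with x ≡ 2 (mod 4); new modulus lcm = 44.
    Write x = 0 + 11·t and substitute into x ≡ 2 (mod 4): 11·t ≡ 2 − 0 = 2 (mod 4).
    Reduce coefficients mod 4: 3·t ≡ 2 (mod 4).
    The inverse of 3 mod 4 is 3 (since 3·3 = 9 = 2·4 + 1), so t ≡ 3·2 = 6 ≡ 2 (mod 4).
    Then x = 0 + 11·2 = 22, valid modulo lcm(11, 4) = 44: x ≡ 22 (mod 44).
  Combine with x ≡ 1 (mod 5); new modulus lcm = 220.
    Write x = 22 + 44·t and substitute into x ≡ 1 (mod 5): 44·t ≡ 1 − 22 = -21 (mod 5).
    Reduce coefficients mod 5: 4·t ≡ 4 (mod 5).
    The inverse of 4 mod 5 is 4 (since 4·4 = 16 = 3·5 + 1), so t ≡ 4·4 = 16 ≡ 1 (mod 5).
    Then x = 22 + 44·1 = 66, valid modulo lcm(44, 5) = 220: x ≡ 66 (mod 220).
  Combine with x ≡ 12 (mod 19); new modulus lcm = 4180.
    Write x = 66 + 220·t and substitute into x ≡ 12 (mod 19): 220·t ≡ 12 − 66 = -54 (mod 19).
    Reduce coefficients mod 19: 11·t ≡ 3 (mod 19).
    The inverse of 11 mod 19 is 7 (since 11·7 = 77 = 4·19 + 1), so t ≡ 7·3 = 21 ≡ 2 (mod 19).
    Then x = 66 + 220·2 = 506, valid modulo lcm(220, 19) = 4180: x ≡ 506 (mod 4180).
  Combine with x ≡ 3 (mod 7); new modulus lcm = 29260.
    Write x = 506 + 4180·t and substitute into x ≡ 3 (mod 7): 4180·t ≡ 3 − 506 = -503 (mod 7).
    Reduce coefficients mod 7: 1·t ≡ 1 (mod 7).
    So t ≡ 1 (mod 7).
    Then x = 506 + 4180·1 = 4686, valid modulo lcm(4180, 7) = 29260: x ≡ 4686 (mod 29260).
Verify against each original: 4686 mod 11 = 0, 4686 mod 4 = 2, 4686 mod 5 = 1, 4686 mod 19 = 12, 4686 mod 7 = 3.

x ≡ 4686 (mod 29260).


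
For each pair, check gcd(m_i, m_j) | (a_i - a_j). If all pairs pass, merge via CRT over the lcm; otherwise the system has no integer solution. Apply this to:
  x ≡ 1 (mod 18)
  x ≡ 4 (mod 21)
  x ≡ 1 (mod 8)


Moduli 18, 21, 8 are not pairwise coprime, so CRT works modulo lcm(m_i) when all pairwise compatibility conditions hold.
Pairwise compatibility: gcd(m_i, m_j) must divide a_i - a_j for every pair.
Merge one congruence at a time:
  Start: x ≡ 1 (mod 18).
  Combine with x ≡ 4 (mod 21): gcd(18, 21) = 3; 4 - 1 = 3, which IS divisible by 3, so compatible.
    Write x = 1 + 18·t and substitute into x ≡ 4 (mod 21): 18·t ≡ 4 − 1 = 3 (mod 21).
    Divide the congruence (and modulus) by g = 3: 6·t ≡ 1 (mod 7).
    The inverse of 6 mod 7 is 6 (since 6·6 = 36 = 5·7 + 1), so t ≡ 6·1 = 6 ≡ 6 (mod 7).
    Then x = 1 + 18·6 = 109, valid modulo lcm(18, 21) = 126: x ≡ 109 (mod 126).
  Combine with x ≡ 1 (mod 8): gcd(126, 8) = 2; 1 - 109 = -108, which IS divisible by 2, so compatible.
    Write x = 109 + 126·t and substitute into x ≡ 1 (mod 8): 126·t ≡ 1 − 109 = -108 (mod 8).
    Divide the congruence (and modulus) by g = 2: 63·t ≡ -54 (mod 4).
    Reduce coefficients mod 4: 3·t ≡ 2 (mod 4).
    The inverse of 3 mod 4 is 3 (since 3·3 = 9 = 2·4 + 1), so t ≡ 3·2 = 6 ≡ 2 (mod 4).
    Then x = 109 + 126·2 = 361, valid modulo lcm(126, 8) = 504: x ≡ 361 (mod 504).
Verify: 361 mod 18 = 1, 361 mod 21 = 4, 361 mod 8 = 1.

x ≡ 361 (mod 504).


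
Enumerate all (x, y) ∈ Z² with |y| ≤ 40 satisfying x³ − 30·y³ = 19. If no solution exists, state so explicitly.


The equation is x³ - 30y³ = 19. For fixed y, x³ = 30·y³ + 19, so a solution requires the RHS to be a perfect cube.
Strategy: iterate y from -40 to 40, compute RHS = 30·y³ + 19, and check whether it is a (positive or negative) perfect cube.
Check small values of y:
  y = 0: RHS = 19 is not a perfect cube.
  y = 1: RHS = 49 is not a perfect cube.
  y = -1: RHS = -11 is not a perfect cube.
  y = 2: RHS = 259 is not a perfect cube.
  y = -2: RHS = -221 is not a perfect cube.
  y = 3: RHS = 829 is not a perfect cube.
  y = -3: RHS = -791 is not a perfect cube.
Continuing the search up to |y| = 40 finds no solutions either.
No (x, y) in the scanned range satisfies the equation.

No integer solutions with |y| ≤ 40.


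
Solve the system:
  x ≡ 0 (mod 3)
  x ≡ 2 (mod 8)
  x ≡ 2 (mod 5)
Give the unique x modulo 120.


Moduli 3, 8, 5 are pairwise coprime; by CRT there is a unique solution modulo M = 3 · 8 · 5 = 120.
Solve pairwise, accumulating the modulus:
  Start with x ≡ 0 (mod 3).
  Combine with x ≡ 2 (mod 8): since gcd(3, 8) = 1, we get a unique residue mod 24.
    Write x = 0 + 3·t and substitute into x ≡ 2 (mod 8): 3·t ≡ 2 − 0 = 2 (mod 8).
    The inverse of 3 mod 8 is 3 (since 3·3 = 9 = 1·8 + 1), so t ≡ 3·2 = 6 ≡ 6 (mod 8).
    Then x = 0 + 3·6 = 18, valid modulo lcm(3, 8) = 24: x ≡ 18 (mod 24).
  Combine with x ≡ 2 (mod 5): since gcd(24, 5) = 1, we get a unique residue mod 120.
    Write x = 18 + 24·t and substitute into x ≡ 2 (mod 5): 24·t ≡ 2 − 18 = -16 (mod 5).
    Reduce coefficients mod 5: 4·t ≡ 4 (mod 5).
    The inverse of 4 mod 5 is 4 (since 4·4 = 16 = 3·5 + 1), so t ≡ 4·4 = 16 ≡ 1 (mod 5).
    Then x = 18 + 24·1 = 42, valid modulo lcm(24, 5) = 120: x ≡ 42 (mod 120).
Verify: 42 mod 3 = 0 ✓, 42 mod 8 = 2 ✓, 42 mod 5 = 2 ✓.

x ≡ 42 (mod 120).


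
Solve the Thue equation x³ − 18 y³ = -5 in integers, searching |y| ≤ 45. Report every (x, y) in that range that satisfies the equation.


The equation is x³ - 18y³ = -5. For fixed y, x³ = 18·y³ − 5, so a solution requires the RHS to be a perfect cube.
Strategy: iterate y from -45 to 45, compute RHS = 18·y³ − 5, and check whether it is a (positive or negative) perfect cube.
Check small values of y:
  y = 0: RHS = -5 is not a perfect cube.
  y = 1: RHS = 13 is not a perfect cube.
  y = -1: RHS = -23 is not a perfect cube.
  y = 2: RHS = 139 is not a perfect cube.
  y = -2: RHS = -149 is not a perfect cube.
  y = 3: RHS = 481 is not a perfect cube.
  y = -3: RHS = -491 is not a perfect cube.
Continuing the search up to |y| = 45 finds no solutions either.
No (x, y) in the scanned range satisfies the equation.

No integer solutions with |y| ≤ 45.


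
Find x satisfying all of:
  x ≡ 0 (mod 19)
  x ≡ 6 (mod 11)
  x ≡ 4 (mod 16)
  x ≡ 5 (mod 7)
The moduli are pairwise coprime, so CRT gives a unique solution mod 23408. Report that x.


Product of moduli M = 19 · 11 · 16 · 7 = 23408.
Merge one congruence at a time:
  Start: x ≡ 0 (mod 19).
  Combine with x ≡ 6 (mod 11); new modulus lcm = 209.
    Write x = 0 + 19·t and substitute into x ≡ 6 (mod 11): 19·t ≡ 6 − 0 = 6 (mod 11).
    Reduce coefficients mod 11: 8·t ≡ 6 (mod 11).
    The inverse of 8 mod 11 is 7 (since 8·7 = 56 = 5·11 + 1), so t ≡ 7·6 = 42 ≡ 9 (mod 11).
    Then x = 0 + 19·9 = 171, valid modulo lcm(19, 11) = 209: x ≡ 171 (mod 209).
  Combine with x ≡ 4 (mod 16); new modulus lcm = 3344.
    Write x = 171 + 209·t and substitute into x ≡ 4 (mod 16): 209·t ≡ 4 − 171 = -167 (mod 16).
    Reduce coefficients mod 16: 1·t ≡ 9 (mod 16).
    So t ≡ 9 (mod 16).
    Then x = 171 + 209·9 = 2052, valid modulo lcm(209, 16) = 3344: x ≡ 2052 (mod 3344).
  Combine with x ≡ 5 (mod 7); new modulus lcm = 23408.
    Write x = 2052 + 3344·t and substitute into x ≡ 5 (mod 7): 3344·t ≡ 5 − 2052 = -2047 (mod 7).
    Reduce coefficients mod 7: 5·t ≡ 4 (mod 7).
    The inverse of 5 mod 7 is 3 (since 5·3 = 15 = 2·7 + 1), so t ≡ 3·4 = 12 ≡ 5 (mod 7).
    Then x = 2052 + 3344·5 = 18772, valid modulo lcm(3344, 7) = 23408: x ≡ 18772 (mod 23408).
Verify against each original: 18772 mod 19 = 0, 18772 mod 11 = 6, 18772 mod 16 = 4, 18772 mod 7 = 5.

x ≡ 18772 (mod 23408).


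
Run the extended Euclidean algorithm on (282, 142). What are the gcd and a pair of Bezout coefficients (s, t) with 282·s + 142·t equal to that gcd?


Euclidean algorithm on (282, 142) — divide until remainder is 0:
  282 = 1 · 142 + 140
  142 = 1 · 140 + 2
  140 = 70 · 2 + 0
gcd(282, 142) = 2.
Track Bezout coefficients alongside the remainders: start with r₀ = 282 = a·1 + b·0 (s = 1, t = 0) and r₁ = 142 = a·0 + b·1 (s = 0, t = 1); each new remainder r_{k+1} = r_{k-1} − q_k·r_k inherits s_{k+1} = s_{k-1} − q_k·s_k, t_{k+1} = t_{k-1} − q_k·t_k, so r_k = a·s_k + b·t_k at every step:
  q = 1: r = 140, s = 1 − 1·0 = 1, t = 0 − 1·1 = -1  (check: 282·1 + 142·(-1) = 140)
  q = 1: r = 2, s = 0 − 1·1 = -1, t = 1 − 1·(-1) = 2  (check: 282·(-1) + 142·2 = 2)
The row with r = 2 (the gcd) gives the Bezout coefficients s = -1, t = 2.
Result: 282 · (-1) + 142 · (2) = 2.

gcd(282, 142) = 2; s = -1, t = 2 (check: 282·(-1) + 142·2 = 2).


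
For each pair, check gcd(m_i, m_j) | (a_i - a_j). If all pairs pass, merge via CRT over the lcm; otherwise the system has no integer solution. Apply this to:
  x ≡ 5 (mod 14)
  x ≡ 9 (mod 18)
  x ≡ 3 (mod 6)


Moduli 14, 18, 6 are not pairwise coprime, so CRT works modulo lcm(m_i) when all pairwise compatibility conditions hold.
Pairwise compatibility: gcd(m_i, m_j) must divide a_i - a_j for every pair.
Merge one congruence at a time:
  Start: x ≡ 5 (mod 14).
  Combine with x ≡ 9 (mod 18): gcd(14, 18) = 2; 9 - 5 = 4, which IS divisible by 2, so compatible.
    Write x = 5 + 14·t and substitute into x ≡ 9 (mod 18): 14·t ≡ 9 − 5 = 4 (mod 18).
    Divide the congruence (and modulus) by g = 2: 7·t ≡ 2 (mod 9).
    The inverse of 7 mod 9 is 4 (since 7·4 = 28 = 3·9 + 1), so t ≡ 4·2 = 8 ≡ 8 (mod 9).
    Then x = 5 + 14·8 = 117, valid modulo lcm(14, 18) = 126: x ≡ 117 (mod 126).
  Combine with x ≡ 3 (mod 6): gcd(126, 6) = 6; 3 - 117 = -114, which IS divisible by 6, so compatible.
    Write x = 117 + 126·t and substitute into x ≡ 3 (mod 6): 126·t ≡ 3 − 117 = -114 (mod 6).
    Divide the congruence (and modulus) by g = 6: 21·t ≡ -19 (mod 1).
    Modulo 1 every t works; take t = 0.
    Then x = 117 + 126·0 = 117, valid modulo lcm(126, 6) = 126: x ≡ 117 (mod 126).
Verify: 117 mod 14 = 5, 117 mod 18 = 9, 117 mod 6 = 3.

x ≡ 117 (mod 126).


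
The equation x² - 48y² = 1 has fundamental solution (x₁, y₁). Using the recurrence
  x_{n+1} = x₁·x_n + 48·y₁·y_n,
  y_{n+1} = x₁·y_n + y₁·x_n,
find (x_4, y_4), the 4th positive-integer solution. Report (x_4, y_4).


Step 1: Find the fundamental solution (x₁, y₁) of x² - 48y² = 1.
  Expand √48 as a continued fraction. a₀ = ⌊√48⌋ = 6; iterate m_{k+1} = d_k·a_k − m_k, d_{k+1} = (48 − m_{k+1}²)/d_k, a_{k+1} = ⌊(a₀ + m_{k+1})/d_{k+1}⌋ (starting m₀ = 0, d₀ = 1), with convergents p_k = a_k·p_{k-1} + p_{k-2}, q_k = a_k·q_{k-1} + q_{k-2} (p₋₁ = 1, q₋₁ = 0):
  k = 0: a₀ = 6; p₀/q₀ = 6/1; p₀² − 48·q₀² = 36 − 48 = -12.
  k = 1: m = 6, d = 12, a = ⌊(6 + 6)/12⌋ = 1; p/q = (1·6 + 1)/(1·1 + 0) = 7/1; p² − 48·q² = 49 − 48 = 1.
  The first convergent with p² − 48·q² = 1 gives the fundamental solution (x₁, y₁) = (7, 1).
Step 2: Apply the recurrence (x_{n+1}, y_{n+1}) = (x₁x_n + 48y₁y_n, x₁y_n + y₁x_n) repeatedly.
  From (x_1, y_1) = (7, 1): x_2 = 7·7 + 48·1·1 = 97; y_2 = 7·1 + 1·7 = 14.
  From (x_2, y_2) = (97, 14): x_3 = 7·97 + 48·1·14 = 1351; y_3 = 7·14 + 1·97 = 195.
  From (x_3, y_3) = (1351, 195): x_4 = 7·1351 + 48·1·195 = 18817; y_4 = 7·195 + 1·1351 = 2716.
Step 3: Verify x_4² - 48·y_4² = 354079489 - 354079488 = 1 (should be 1). ✓

(x_1, y_1) = (7, 1); (x_4, y_4) = (18817, 2716).


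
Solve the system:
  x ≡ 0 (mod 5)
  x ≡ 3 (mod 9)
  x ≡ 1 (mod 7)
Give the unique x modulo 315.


Moduli 5, 9, 7 are pairwise coprime; by CRT there is a unique solution modulo M = 5 · 9 · 7 = 315.
Solve pairwise, accumulating the modulus:
  Start with x ≡ 0 (mod 5).
  Combine with x ≡ 3 (mod 9): since gcd(5, 9) = 1, we get a unique residue mod 45.
    Write x = 0 + 5·t and substitute into x ≡ 3 (mod 9): 5·t ≡ 3 − 0 = 3 (mod 9).
    The inverse of 5 mod 9 is 2 (since 5·2 = 10 = 1·9 + 1), so t ≡ 2·3 = 6 ≡ 6 (mod 9).
    Then x = 0 + 5·6 = 30, valid modulo lcm(5, 9) = 45: x ≡ 30 (mod 45).
  Combine with x ≡ 1 (mod 7): since gcd(45, 7) = 1, we get a unique residue mod 315.
    Write x = 30 + 45·t and substitute into x ≡ 1 (mod 7): 45·t ≡ 1 − 30 = -29 (mod 7).
    Reduce coefficients mod 7: 3·t ≡ 6 (mod 7).
    The inverse of 3 mod 7 is 5 (since 3·5 = 15 = 2·7 + 1), so t ≡ 5·6 = 30 ≡ 2 (mod 7).
    Then x = 30 + 45·2 = 120, valid modulo lcm(45, 7) = 315: x ≡ 120 (mod 315).
Verify: 120 mod 5 = 0 ✓, 120 mod 9 = 3 ✓, 120 mod 7 = 1 ✓.

x ≡ 120 (mod 315).


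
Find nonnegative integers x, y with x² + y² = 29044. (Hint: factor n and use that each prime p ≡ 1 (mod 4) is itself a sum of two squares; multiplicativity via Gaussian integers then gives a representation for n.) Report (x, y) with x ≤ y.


Step 1: Factor n = 29044 = 2^2 · 53 · 137.
Step 2: Check the mod-4 condition on each prime factor: 2 = 2 (special); 53 ≡ 1 (mod 4), exponent 1; 137 ≡ 1 (mod 4), exponent 1.
All primes ≡ 3 (mod 4) appear to even exponent (or don't appear), so by the two-squares theorem n IS expressible as a sum of two squares.
Step 3: Build a representation. Group n = k² · m with k = 2 and m = 53 · 137 = 7261 (a product of primes ≡ 1 (mod 4)); a representation of m scales to one of n via (k·x)² + (k·y)² = k²(x² + y²). Each prime p ≡ 1 (mod 4) is itself a sum of two squares; find a² by testing p − a² for a perfect square:
  53: 53 − 1² = 52, 53 − 2² = 49 = 7² ⇒ 53 = 2² + 7².
  137: 137 − 1² = 136, 137 − 2² = 133, 137 − 3² = 128, 137 − 4² = 121 = 11² ⇒ 137 = 4² + 11².
  Combine using the Brahmagupta–Fibonacci identity (a² + b²)(c² + d²) = (ac − bd)² + (ad + bc)² = (ac + bd)² + (ad − bc)²:
  53 · 137 = 7261: from (2² + 7²)(4² + 11²), take (2·4 − 7·11, 2·11 + 7·4) = (8 − 77, 22 + 28) = (-69, 50); dropping signs (only squares matter) gives (69, 50); check 69² + 50² = 4761 + 2500 = 7261 ✓.
  Scale by k = 2: (2·69, 2·50) = (138, 100).
Step 4: Order so x ≤ y and verify: 100² + 138² = 10000 + 19044 = 29044 = n. ✓

n = 29044 = 100² + 138² (one valid representation with x ≤ y).


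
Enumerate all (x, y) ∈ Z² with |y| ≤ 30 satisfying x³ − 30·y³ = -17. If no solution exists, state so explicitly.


The equation is x³ - 30y³ = -17. For fixed y, x³ = 30·y³ − 17, so a solution requires the RHS to be a perfect cube.
Strategy: iterate y from -30 to 30, compute RHS = 30·y³ − 17, and check whether it is a (positive or negative) perfect cube.
Check small values of y:
  y = 0: RHS = -17 is not a perfect cube.
  y = 1: RHS = 13 is not a perfect cube.
  y = -1: RHS = -47 is not a perfect cube.
  y = 2: RHS = 223 is not a perfect cube.
  y = -2: RHS = -257 is not a perfect cube.
  y = 3: RHS = 793 is not a perfect cube.
  y = -3: RHS = -827 is not a perfect cube.
Continuing the search up to |y| = 30 finds no solutions either.
No (x, y) in the scanned range satisfies the equation.

No integer solutions with |y| ≤ 30.


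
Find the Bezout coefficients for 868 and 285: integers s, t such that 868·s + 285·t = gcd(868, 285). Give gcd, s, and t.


Euclidean algorithm on (868, 285) — divide until remainder is 0:
  868 = 3 · 285 + 13
  285 = 21 · 13 + 12
  13 = 1 · 12 + 1
  12 = 12 · 1 + 0
gcd(868, 285) = 1.
Track Bezout coefficients alongside the remainders: start with r₀ = 868 = a·1 + b·0 (s = 1, t = 0) and r₁ = 285 = a·0 + b·1 (s = 0, t = 1); each new remainder r_{k+1} = r_{k-1} − q_k·r_k inherits s_{k+1} = s_{k-1} − q_k·s_k, t_{k+1} = t_{k-1} − q_k·t_k, so r_k = a·s_k + b·t_k at every step:
  q = 3: r = 13, s = 1 − 3·0 = 1, t = 0 − 3·1 = -3  (check: 868·1 + 285·(-3) = 13)
  q = 21: r = 12, s = 0 − 21·1 = -21, t = 1 − 21·(-3) = 64  (check: 868·(-21) + 285·64 = 12)
  q = 1: r = 1, s = 1 − 1·(-21) = 22, t = -3 − 1·64 = -67  (check: 868·22 + 285·(-67) = 1)
The row with r = 1 (the gcd) gives the Bezout coefficients s = 22, t = -67.
Result: 868 · (22) + 285 · (-67) = 1.

gcd(868, 285) = 1; s = 22, t = -67 (check: 868·22 + 285·(-67) = 1).


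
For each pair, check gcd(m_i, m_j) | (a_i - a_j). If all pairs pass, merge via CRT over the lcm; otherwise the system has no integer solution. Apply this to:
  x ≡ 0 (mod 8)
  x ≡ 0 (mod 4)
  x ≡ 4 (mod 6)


Moduli 8, 4, 6 are not pairwise coprime, so CRT works modulo lcm(m_i) when all pairwise compatibility conditions hold.
Pairwise compatibility: gcd(m_i, m_j) must divide a_i - a_j for every pair.
Merge one congruence at a time:
  Start: x ≡ 0 (mod 8).
  Combine with x ≡ 0 (mod 4): gcd(8, 4) = 4; 0 - 0 = 0, which IS divisible by 4, so compatible.
    Write x = 0 + 8·t and substitute into x ≡ 0 (mod 4): 8·t ≡ 0 − 0 = 0 (mod 4).
    Divide the congruence (and modulus) by g = 4: 2·t ≡ 0 (mod 1).
    Modulo 1 every t works; take t = 0.
    Then x = 0 + 8·0 = 0, valid modulo lcm(8, 4) = 8: x ≡ 0 (mod 8).
  Combine with x ≡ 4 (mod 6): gcd(8, 6) = 2; 4 - 0 = 4, which IS divisible by 2, so compatible.
    Write x = 0 + 8·t and substitute into x ≡ 4 (mod 6): 8·t ≡ 4 − 0 = 4 (mod 6).
    Divide the congruence (and modulus) by g = 2: 4·t ≡ 2 (mod 3).
    Reduce coefficients mod 3: 1·t ≡ 2 (mod 3).
    So t ≡ 2 (mod 3).
    Then x = 0 + 8·2 = 16, valid modulo lcm(8, 6) = 24: x ≡ 16 (mod 24).
Verify: 16 mod 8 = 0, 16 mod 4 = 0, 16 mod 6 = 4.

x ≡ 16 (mod 24).


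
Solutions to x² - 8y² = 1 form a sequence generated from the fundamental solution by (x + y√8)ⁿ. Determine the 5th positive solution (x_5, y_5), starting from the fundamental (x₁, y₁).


Step 1: Find the fundamental solution (x₁, y₁) of x² - 8y² = 1.
  Expand √8 as a continued fraction. a₀ = ⌊√8⌋ = 2; iterate m_{k+1} = d_k·a_k − m_k, d_{k+1} = (8 − m_{k+1}²)/d_k, a_{k+1} = ⌊(a₀ + m_{k+1})/d_{k+1}⌋ (starting m₀ = 0, d₀ = 1), with convergents p_k = a_k·p_{k-1} + p_{k-2}, q_k = a_k·q_{k-1} + q_{k-2} (p₋₁ = 1, q₋₁ = 0):
  k = 0: a₀ = 2; p₀/q₀ = 2/1; p₀² − 8·q₀² = 4 − 8 = -4.
  k = 1: m = 2, d = 4, a = ⌊(2 + 2)/4⌋ = 1; p/q = (1·2 + 1)/(1·1 + 0) = 3/1; p² − 8·q² = 9 − 8 = 1.
  The first convergent with p² − 8·q² = 1 gives the fundamental solution (x₁, y₁) = (3, 1).
Step 2: Apply the recurrence (x_{n+1}, y_{n+1}) = (x₁x_n + 8y₁y_n, x₁y_n + y₁x_n) repeatedly.
  From (x_1, y_1) = (3, 1): x_2 = 3·3 + 8·1·1 = 17; y_2 = 3·1 + 1·3 = 6.
  From (x_2, y_2) = (17, 6): x_3 = 3·17 + 8·1·6 = 99; y_3 = 3·6 + 1·17 = 35.
  From (x_3, y_3) = (99, 35): x_4 = 3·99 + 8·1·35 = 577; y_4 = 3·35 + 1·99 = 204.
  From (x_4, y_4) = (577, 204): x_5 = 3·577 + 8·1·204 = 3363; y_5 = 3·204 + 1·577 = 1189.
Step 3: Verify x_5² - 8·y_5² = 11309769 - 11309768 = 1 (should be 1). ✓

(x_1, y_1) = (3, 1); (x_5, y_5) = (3363, 1189).
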